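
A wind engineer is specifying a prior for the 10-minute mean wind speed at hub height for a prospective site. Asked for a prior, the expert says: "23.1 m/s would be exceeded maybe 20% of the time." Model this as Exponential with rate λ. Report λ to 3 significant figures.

P(T > 23.1) = e^(−λ·23.1) = 0.2, so λ = −ln(0.2)/23.1 = 0.0697.

λ ≈ 0.0697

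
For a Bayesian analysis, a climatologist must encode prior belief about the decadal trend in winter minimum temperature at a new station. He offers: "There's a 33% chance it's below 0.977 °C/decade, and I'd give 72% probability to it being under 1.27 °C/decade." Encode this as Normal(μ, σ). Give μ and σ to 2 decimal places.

For Normal(μ,σ), the p-quantile is μ + z_p·σ. Here z_{0.33} = -0.4399, z_{0.72} = 0.5828.
So 0.977 = μ − 0.4399σ and 1.27 = μ + 0.5828σ.
Subtracting: σ = (1.27 − 0.977)/(0.5828 − (-0.4399)) = 0.29.
Then μ = 0.977 − (-0.4399)·0.29 = 1.10.

μ = 1.10, σ = 0.29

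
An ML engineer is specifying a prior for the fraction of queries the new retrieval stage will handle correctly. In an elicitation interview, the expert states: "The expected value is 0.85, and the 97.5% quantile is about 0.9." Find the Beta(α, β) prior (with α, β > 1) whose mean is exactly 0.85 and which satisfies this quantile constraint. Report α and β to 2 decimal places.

α ≈ 141.04, β ≈ 24.89

With mean 0.85 fixed, write α = 0.85s, β = 0.15s where s = α+β.
Need P(θ < 0.9) = 0.975 under Beta(0.85s, 0.15s). Normal approximation: (q−m)/√(m(1−m)/s) ≈ z_{0.975} = 1.96, so s ≈ 0.85·0.15·(1.96)²/(0.9−0.85)² = 195.9.
At s = 195.9: P(θ<0.9) ≈ 0.984. Adjusting to match 0.975 gives s ≈ 165.92.
So α = 0.85·165.92 ≈ 141.04, β = 0.15·165.92 ≈ 24.89.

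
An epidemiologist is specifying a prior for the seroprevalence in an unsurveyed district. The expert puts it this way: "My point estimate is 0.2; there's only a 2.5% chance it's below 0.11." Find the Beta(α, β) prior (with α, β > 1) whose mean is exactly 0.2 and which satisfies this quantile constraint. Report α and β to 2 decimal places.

With mean 0.2 fixed, write α = 0.2s, β = 0.8s where s = α+β.
Need P(θ < 0.11) = 0.025 under Beta(0.2s, 0.8s). Normal approximation: (q−m)/√(m(1−m)/s) ≈ z_{0.025} = -1.96, so s ≈ 0.2·0.8·(-1.96)²/(0.11−0.2)² = 75.9.
At s = 75.9: P(θ<0.11) ≈ 0.013. Adjusting to match 0.025 gives s ≈ 60.38.
So α = 0.2·60.38 ≈ 12.08, β = 0.8·60.38 ≈ 48.31.

α ≈ 12.08, β ≈ 48.31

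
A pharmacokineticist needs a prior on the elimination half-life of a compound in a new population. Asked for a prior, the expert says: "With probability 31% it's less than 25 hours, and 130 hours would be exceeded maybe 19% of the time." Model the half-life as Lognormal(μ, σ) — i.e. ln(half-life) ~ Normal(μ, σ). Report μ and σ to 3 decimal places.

μ ≈ 3.814, σ ≈ 1.200

If T ~ Lognormal(μ,σ) then ln T ~ Normal(μ,σ), so the p-quantile of ln T is μ + z_p·σ.
ln(25) = 3.219 and ln(130) = 4.868; z_{0.31} = -0.4959, z_{0.81} = 0.8779.
σ = (4.868 − 3.219)/(0.8779 − (-0.4959)) = 1.200.
μ = 3.219 − (-0.4959)·1.200 = 3.814.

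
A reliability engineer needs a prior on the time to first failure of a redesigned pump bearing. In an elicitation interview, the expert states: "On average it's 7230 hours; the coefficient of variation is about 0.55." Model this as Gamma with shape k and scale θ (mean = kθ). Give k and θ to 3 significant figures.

For Gamma(k, scale θ): mean = kθ, variance = kθ², so CV = 1/√k.
CV = 0.55, hence k = 1/CV² = 3.31.
Then θ = mean/k = 7230/3.31 = 2190.

k ≈ 3.31, θ ≈ 2190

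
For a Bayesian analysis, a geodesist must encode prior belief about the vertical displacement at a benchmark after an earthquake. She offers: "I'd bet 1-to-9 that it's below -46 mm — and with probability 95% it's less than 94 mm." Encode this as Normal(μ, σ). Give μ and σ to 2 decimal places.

For Normal(μ,σ), the p-quantile is μ + z_p·σ. Here z_{0.1} = -1.282, z_{0.95} = 1.645.
So -46 = μ − 1.282σ and 94 = μ + 1.645σ.
Subtracting: σ = (94 − -46)/(1.645 − (-1.282)) = 47.84.
Then μ = -46 − (-1.282)·47.84 = 15.31.

μ = 15.31, σ = 47.84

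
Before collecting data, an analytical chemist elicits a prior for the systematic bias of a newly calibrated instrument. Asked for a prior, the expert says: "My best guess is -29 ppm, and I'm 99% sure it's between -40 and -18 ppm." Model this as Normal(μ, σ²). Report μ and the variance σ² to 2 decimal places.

A symmetric 99% interval runs μ ± z·σ with z = 2.576.
Half-width = 11, so σ = 11/2.576 = 4.270 and σ² = 18.24.
μ is the stated best guess, -29.00.

μ = -29.00, σ² = 18.24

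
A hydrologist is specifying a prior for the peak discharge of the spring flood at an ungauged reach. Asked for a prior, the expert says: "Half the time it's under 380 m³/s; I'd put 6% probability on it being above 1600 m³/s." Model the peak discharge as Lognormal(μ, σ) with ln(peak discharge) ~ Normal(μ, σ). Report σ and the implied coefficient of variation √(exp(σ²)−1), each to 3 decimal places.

σ ≈ 0.925, CV ≈ 1.162

If T ~ Lognormal(μ,σ) then ln T ~ Normal(μ,σ), so the p-quantile of ln T is μ + z_p·σ.
ln(380) = 5.94 and ln(1600) = 7.378; z_{0.5} = 0, z_{0.94} = 1.555.
σ = (7.378 − 5.94)/(1.555 − (0)) = 0.925.
μ = 5.94 − (0)·0.925 = 5.940.
CV = √(exp(σ²)−1) = √(exp(0.8549)−1) = 1.162.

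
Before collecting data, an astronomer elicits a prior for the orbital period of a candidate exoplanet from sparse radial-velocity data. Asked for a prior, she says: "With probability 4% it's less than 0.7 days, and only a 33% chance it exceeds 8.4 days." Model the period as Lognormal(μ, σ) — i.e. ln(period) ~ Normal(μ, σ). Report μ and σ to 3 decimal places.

If T ~ Lognormal(μ,σ) then ln T ~ Normal(μ,σ), so the p-quantile of ln T is μ + z_p·σ.
ln(0.7) = -0.3567 and ln(8.4) = 2.128; z_{0.04} = -1.751, z_{0.67} = 0.4399.
σ = (2.128 − -0.3567)/(0.4399 − (-1.751)) = 1.134.
μ = -0.3567 − (-1.751)·1.134 = 1.629.

μ ≈ 1.629, σ ≈ 1.134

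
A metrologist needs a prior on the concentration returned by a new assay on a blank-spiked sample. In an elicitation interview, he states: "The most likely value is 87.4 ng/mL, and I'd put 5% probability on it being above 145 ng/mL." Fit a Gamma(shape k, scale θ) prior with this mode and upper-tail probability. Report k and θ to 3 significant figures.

k ≈ 11.9, θ ≈ 8.02

Gamma(k,θ) with k>1 has mode (k−1)θ, so θ = 87.4/(k−1).
Need P(X < 145) = 0.95 with θ tied to k this way. Start at k = 2, θ = 87.4: P(X<145) ≈ 0.494.
Too low — raise k to concentrate. Iterating converges to k ≈ 11.9.
Then θ = 87.4/(11.9−1) ≈ 8.02.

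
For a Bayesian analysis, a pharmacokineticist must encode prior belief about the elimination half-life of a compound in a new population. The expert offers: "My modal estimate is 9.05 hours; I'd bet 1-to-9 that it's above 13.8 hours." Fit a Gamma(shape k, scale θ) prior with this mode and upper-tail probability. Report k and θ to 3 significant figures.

Gamma(k,θ) with k>1 has mode (k−1)θ, so θ = 9.05/(k−1).
Need P(X < 13.8) = 0.9 with θ tied to k this way. Start at k = 2, θ = 9.05: P(X<13.8) ≈ 0.450.
Too low — raise k to concentrate. Iterating converges to k ≈ 11.5.
Then θ = 9.05/(11.5−1) ≈ 0.864.

k ≈ 11.5, θ ≈ 0.864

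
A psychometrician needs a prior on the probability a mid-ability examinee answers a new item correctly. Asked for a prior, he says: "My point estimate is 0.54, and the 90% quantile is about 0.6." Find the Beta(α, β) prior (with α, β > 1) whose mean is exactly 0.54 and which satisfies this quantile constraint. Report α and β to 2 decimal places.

α ≈ 60.70, β ≈ 51.71

With mean 0.54 fixed, write α = 0.54s, β = 0.46s where s = α+β.
Need P(θ < 0.6) = 0.9 under Beta(0.54s, 0.46s). Normal approximation: (q−m)/√(m(1−m)/s) ≈ z_{0.9} = 1.28, so s ≈ 0.54·0.46·(1.28)²/(0.6−0.54)² = 113.3.
At s = 113.3: P(θ<0.6) ≈ 0.901. Adjusting to match 0.9 gives s ≈ 112.41.
So α = 0.54·112.41 ≈ 60.70, β = 0.46·112.41 ≈ 51.71.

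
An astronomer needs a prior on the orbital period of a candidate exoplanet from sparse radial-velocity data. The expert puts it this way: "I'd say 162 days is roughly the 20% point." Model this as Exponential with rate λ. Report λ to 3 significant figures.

λ ≈ 0.00138

P(T < 162.0) = 1 − e^(−λ·162.0) = 0.2, so λ = −ln(1−0.2)/162.0 = −ln(0.8)/162.0 = 0.00138.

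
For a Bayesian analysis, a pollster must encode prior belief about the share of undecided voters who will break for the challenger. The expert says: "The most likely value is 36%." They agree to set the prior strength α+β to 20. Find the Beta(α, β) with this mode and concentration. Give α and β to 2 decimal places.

α = 7.48, β = 12.52

For α,β > 1 the Beta mode is (α−1)/(α+β−2). With α+β = 20, the mode is (α−1)/18.
Set (α−1)/18 = 0.36 → α = 1 + 0.36·18 = 7.48.
β = 20 − α = 12.52.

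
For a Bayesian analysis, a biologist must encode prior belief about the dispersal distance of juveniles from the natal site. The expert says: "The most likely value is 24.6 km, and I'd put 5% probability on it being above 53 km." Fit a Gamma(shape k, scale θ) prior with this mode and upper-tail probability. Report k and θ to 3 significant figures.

k ≈ 5.68, θ ≈ 5.26

Gamma(k,θ) with k>1 has mode (k−1)θ, so θ = 24.6/(k−1).
Need P(X < 53) = 0.95 with θ tied to k this way. Start at k = 2, θ = 24.6: P(X<53) ≈ 0.634.
Too low — raise k to concentrate. Iterating converges to k ≈ 5.68.
Then θ = 24.6/(5.68−1) ≈ 5.26.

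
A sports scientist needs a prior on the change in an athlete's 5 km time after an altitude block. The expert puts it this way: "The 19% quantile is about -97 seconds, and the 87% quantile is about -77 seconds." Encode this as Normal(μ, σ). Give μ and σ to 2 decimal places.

The p-quantile of Normal(μ,σ) is μ + z_p·σ, with z_{0.19} = -0.8779 and z_{0.87} = 1.126.
Eliminate σ: μ = (z₂·x₁ − z₁·x₂)/(z₂ − z₁) = (1.126·-97 − (-0.8779)·-77)/2.004 = -88.24.
Then σ = (x₂ − x₁)/(z₂ − z₁) = (-77 − -97)/2.004 = 9.98.

μ = -88.24, σ = 9.98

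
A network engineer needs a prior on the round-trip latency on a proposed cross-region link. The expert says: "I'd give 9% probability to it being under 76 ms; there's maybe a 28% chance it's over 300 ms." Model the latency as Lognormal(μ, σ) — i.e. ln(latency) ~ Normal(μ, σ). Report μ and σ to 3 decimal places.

μ ≈ 5.288, σ ≈ 0.714

If T ~ Lognormal(μ,σ) then ln T ~ Normal(μ,σ), so the p-quantile of ln T is μ + z_p·σ.
ln(76) = 4.331 and ln(300) = 5.704; z_{0.09} = -1.341, z_{0.72} = 0.5828.
σ = (5.704 − 4.331)/(0.5828 − (-1.341)) = 0.714.
μ = 4.331 − (-1.341)·0.714 = 5.288.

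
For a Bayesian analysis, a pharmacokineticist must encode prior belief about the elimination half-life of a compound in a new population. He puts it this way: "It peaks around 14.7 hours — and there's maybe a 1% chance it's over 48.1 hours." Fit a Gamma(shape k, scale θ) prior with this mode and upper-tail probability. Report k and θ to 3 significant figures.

k ≈ 4.14, θ ≈ 4.69

Gamma(k,θ) with k>1 has mode (k−1)θ, so θ = 14.7/(k−1).
Need P(X < 48.1) = 0.99 with θ tied to k this way. Start at k = 2, θ = 14.7: P(X<48.1) ≈ 0.838.
Too low — raise k to concentrate. Iterating converges to k ≈ 4.14.
Then θ = 14.7/(4.14−1) ≈ 4.69.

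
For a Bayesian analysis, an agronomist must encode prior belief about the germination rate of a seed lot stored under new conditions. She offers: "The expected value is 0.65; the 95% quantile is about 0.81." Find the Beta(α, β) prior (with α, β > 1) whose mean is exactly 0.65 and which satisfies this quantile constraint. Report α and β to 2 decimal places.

With mean 0.65 fixed, write α = 0.65s, β = 0.35s where s = α+β.
Need P(θ < 0.81) = 0.95 under Beta(0.65s, 0.35s). Normal approximation: (q−m)/√(m(1−m)/s) ≈ z_{0.95} = 1.64, so s ≈ 0.65·0.35·(1.64)²/(0.81−0.65)² = 24.0.
At s = 24.0: P(θ<0.81) ≈ 0.963. Adjusting to match 0.95 gives s ≈ 20.71.
So α = 0.65·20.71 ≈ 13.46, β = 0.35·20.71 ≈ 7.25.

α ≈ 13.46, β ≈ 7.25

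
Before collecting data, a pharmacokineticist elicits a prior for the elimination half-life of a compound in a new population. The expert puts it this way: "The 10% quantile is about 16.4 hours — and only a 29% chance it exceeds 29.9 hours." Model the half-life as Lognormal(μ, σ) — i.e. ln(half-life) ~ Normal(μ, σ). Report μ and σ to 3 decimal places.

If T ~ Lognormal(μ,σ) then ln T ~ Normal(μ,σ), so the p-quantile of ln T is μ + z_p·σ.
ln(16.4) = 2.797 and ln(29.9) = 3.398; z_{0.1} = -1.282, z_{0.71} = 0.5534.
σ = (3.398 − 2.797)/(0.5534 − (-1.282)) = 0.327.
μ = 2.797 − (-1.282)·0.327 = 3.217.

μ ≈ 3.217, σ ≈ 0.327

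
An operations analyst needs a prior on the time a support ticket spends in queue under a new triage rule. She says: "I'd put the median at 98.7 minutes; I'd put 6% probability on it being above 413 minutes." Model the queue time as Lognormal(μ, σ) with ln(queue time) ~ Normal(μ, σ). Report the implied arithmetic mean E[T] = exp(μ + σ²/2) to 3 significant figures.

E[T] ≈ 151 minutes

If T ~ Lognormal(μ,σ) then ln T ~ Normal(μ,σ), so the p-quantile of ln T is μ + z_p·σ.
ln(98.7) = 4.592 and ln(413) = 6.023; z_{0.5} = 0, z_{0.94} = 1.555.
σ = (6.023 − 4.592)/(1.555 − (0)) = 0.921.
μ = 4.592 − (0)·0.921 = 4.592.
E[T] = exp(μ + σ²/2) = exp(4.592 + 0.4238) = 151 minutes.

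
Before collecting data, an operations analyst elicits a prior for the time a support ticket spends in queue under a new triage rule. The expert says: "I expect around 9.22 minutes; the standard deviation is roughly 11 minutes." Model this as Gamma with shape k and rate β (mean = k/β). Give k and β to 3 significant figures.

k ≈ 0.703, β ≈ 0.0762

For Gamma(k, rate β): mean = k/β, variance = k/β², so CV = 1/√k.
CV = SD/mean = 11/9.22 = 1.193, hence k = 1/CV² = 0.703.
Then β = k/mean = 0.703/9.22 = 0.0762.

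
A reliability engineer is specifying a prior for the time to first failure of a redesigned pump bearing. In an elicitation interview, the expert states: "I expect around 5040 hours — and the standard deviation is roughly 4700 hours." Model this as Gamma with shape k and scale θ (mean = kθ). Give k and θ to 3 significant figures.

k ≈ 1.15, θ ≈ 4380

For Gamma(k, scale θ): mean = kθ, variance = kθ², so CV = 1/√k.
CV = SD/mean = 4700/5040 = 0.9325, hence k = 1/CV² = 1.15.
Then θ = mean/k = 5040/1.15 = 4380.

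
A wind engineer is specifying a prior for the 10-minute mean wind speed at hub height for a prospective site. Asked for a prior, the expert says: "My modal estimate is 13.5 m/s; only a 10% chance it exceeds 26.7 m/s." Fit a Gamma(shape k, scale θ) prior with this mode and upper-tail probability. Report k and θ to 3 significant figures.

k ≈ 5.12, θ ≈ 3.28

Gamma(k,θ) with k>1 has mode (k−1)θ, so θ = 13.5/(k−1).
Need P(X < 26.7) = 0.9 with θ tied to k this way. Start at k = 2, θ = 13.5: P(X<26.7) ≈ 0.588.
Too low — raise k to concentrate. Iterating converges to k ≈ 5.12.
Then θ = 13.5/(5.12−1) ≈ 3.28.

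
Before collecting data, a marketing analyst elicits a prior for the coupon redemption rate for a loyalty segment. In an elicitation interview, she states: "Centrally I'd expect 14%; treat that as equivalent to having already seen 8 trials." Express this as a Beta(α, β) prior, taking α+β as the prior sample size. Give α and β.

Under the effective-sample-size interpretation, Beta(α, β) has prior mean α/(α+β) and prior sample size α+β.
So α+β = 8 and α/(α+β) = 0.14, giving α = 0.14·8 = 1.12 and β = 8 − 1.12 = 6.88.

α = 1.12, β = 6.88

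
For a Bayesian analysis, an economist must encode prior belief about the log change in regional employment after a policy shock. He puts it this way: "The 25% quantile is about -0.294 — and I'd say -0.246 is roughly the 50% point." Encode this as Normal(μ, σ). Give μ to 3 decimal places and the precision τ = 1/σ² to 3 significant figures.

μ = -0.246, τ = 197

For Normal(μ,σ), the p-quantile is μ + z_p·σ. Here z_{0.25} = -0.6745, z_{0.5} = 0.
So -0.294 = μ − 0.6745σ and -0.246 = μ + 0σ.
Subtracting: σ = (-0.246 − -0.294)/(0 − (-0.6745)) = 0.071.
Then μ = -0.294 − (-0.6745)·0.071 = -0.246.
Precision τ = 1/σ² = 1/0.07116² = 197.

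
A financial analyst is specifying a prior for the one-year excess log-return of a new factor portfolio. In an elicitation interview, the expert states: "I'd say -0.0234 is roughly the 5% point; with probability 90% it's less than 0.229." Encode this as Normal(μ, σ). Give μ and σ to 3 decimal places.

For Normal(μ,σ), the p-quantile is μ + z_p·σ. Here z_{0.05} = -1.645, z_{0.9} = 1.282.
So -0.0234 = μ − 1.645σ and 0.229 = μ + 1.282σ.
Subtracting: σ = (0.229 − -0.0234)/(1.282 − (-1.645)) = 0.086.
Then μ = -0.0234 − (-1.645)·0.086 = 0.118.

μ = 0.118, σ = 0.086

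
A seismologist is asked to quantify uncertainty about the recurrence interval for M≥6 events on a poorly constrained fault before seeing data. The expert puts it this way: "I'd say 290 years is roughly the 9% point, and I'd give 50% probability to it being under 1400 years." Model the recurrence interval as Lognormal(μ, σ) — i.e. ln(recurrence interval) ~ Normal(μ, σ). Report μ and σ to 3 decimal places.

If T ~ Lognormal(μ,σ) then ln T ~ Normal(μ,σ), so the p-quantile of ln T is μ + z_p·σ.
ln(290) = 5.67 and ln(1400) = 7.244; z_{0.09} = -1.341, z_{0.5} = 0.
σ = (7.244 − 5.67)/(0 − (-1.341)) = 1.174.
μ = 5.67 − (-1.341)·1.174 = 7.244.

μ ≈ 7.244, σ ≈ 1.174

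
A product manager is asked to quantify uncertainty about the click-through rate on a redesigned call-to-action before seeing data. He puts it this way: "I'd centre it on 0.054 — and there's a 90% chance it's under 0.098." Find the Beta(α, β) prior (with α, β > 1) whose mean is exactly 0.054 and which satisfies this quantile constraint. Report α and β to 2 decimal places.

α ≈ 2.56, β ≈ 44.81

With mean 0.054 fixed, write α = 0.054s, β = 0.946s where s = α+β.
Need P(θ < 0.098) = 0.9 under Beta(0.054s, 0.946s). Normal approximation: (q−m)/√(m(1−m)/s) ≈ z_{0.9} = 1.28, so s ≈ 0.054·0.946·(1.28)²/(0.098−0.054)² = 43.3.
At s = 43.3: P(θ<0.098) ≈ 0.893. Adjusting to match 0.9 gives s ≈ 47.36.
So α = 0.054·47.36 ≈ 2.56, β = 0.946·47.36 ≈ 44.81.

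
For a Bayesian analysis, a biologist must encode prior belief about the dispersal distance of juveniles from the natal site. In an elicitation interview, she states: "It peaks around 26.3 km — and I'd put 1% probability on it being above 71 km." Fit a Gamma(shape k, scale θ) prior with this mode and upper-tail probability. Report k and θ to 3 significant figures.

k ≈ 5.68, θ ≈ 5.62

Gamma(k,θ) with k>1 has mode (k−1)θ, so θ = 26.3/(k−1).
Need P(X < 71) = 0.99 with θ tied to k this way. Start at k = 2, θ = 26.3: P(X<71) ≈ 0.751.
Too low — raise k to concentrate. Iterating converges to k ≈ 5.68.
Then θ = 26.3/(5.68−1) ≈ 5.62.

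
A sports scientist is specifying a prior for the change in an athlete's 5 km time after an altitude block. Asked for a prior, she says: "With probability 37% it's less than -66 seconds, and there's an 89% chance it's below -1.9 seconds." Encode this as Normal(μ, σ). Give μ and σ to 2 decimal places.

μ = -52.35, σ = 41.13

The p-quantile of Normal(μ,σ) is μ + z_p·σ, with z_{0.37} = -0.3319 and z_{0.89} = 1.227.
Eliminate σ: μ = (z₂·x₁ − z₁·x₂)/(z₂ − z₁) = (1.227·-66 − (-0.3319)·-1.9)/1.558 = -52.35.
Then σ = (x₂ − x₁)/(z₂ − z₁) = (-1.9 − -66)/1.558 = 41.13.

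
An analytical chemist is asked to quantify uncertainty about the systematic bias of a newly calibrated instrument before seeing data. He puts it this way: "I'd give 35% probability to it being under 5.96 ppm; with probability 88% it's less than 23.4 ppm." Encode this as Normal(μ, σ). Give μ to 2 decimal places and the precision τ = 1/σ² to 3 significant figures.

For Normal(μ,σ), the p-quantile is μ + z_p·σ. Here z_{0.35} = -0.3853, z_{0.88} = 1.175.
So 5.96 = μ − 0.3853σ and 23.4 = μ + 1.175σ.
Subtracting: σ = (23.4 − 5.96)/(1.175 − (-0.3853)) = 11.18.
Then μ = 5.96 − (-0.3853)·11.18 = 10.27.
Precision τ = 1/σ² = 1/11.18² = 0.008.

μ = 10.27, τ = 0.008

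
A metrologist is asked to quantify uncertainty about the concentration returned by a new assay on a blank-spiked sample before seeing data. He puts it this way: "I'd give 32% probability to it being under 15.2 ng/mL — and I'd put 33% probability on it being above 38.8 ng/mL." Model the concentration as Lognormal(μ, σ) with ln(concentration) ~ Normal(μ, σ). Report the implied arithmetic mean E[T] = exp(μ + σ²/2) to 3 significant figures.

E[T] ≈ 42 ng/mL

If T ~ Lognormal(μ,σ) then ln T ~ Normal(μ,σ), so the p-quantile of ln T is μ + z_p·σ.
ln(15.2) = 2.721 and ln(38.8) = 3.658; z_{0.32} = -0.4677, z_{0.67} = 0.4399.
σ = (3.658 − 2.721)/(0.4399 − (-0.4677)) = 1.033.
μ = 2.721 − (-0.4677)·1.033 = 3.204.
E[T] = exp(μ + σ²/2) = exp(3.204 + 0.5330) = 42 ng/mL.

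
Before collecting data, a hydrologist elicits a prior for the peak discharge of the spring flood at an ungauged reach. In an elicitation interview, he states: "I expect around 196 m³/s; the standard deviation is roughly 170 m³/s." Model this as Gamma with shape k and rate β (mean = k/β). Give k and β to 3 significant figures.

For Gamma(k, rate β): mean = k/β, variance = k/β², so CV = 1/√k.
CV = SD/mean = 170/196 = 0.8673, hence k = 1/CV² = 1.33.
Then β = k/mean = 1.33/196 = 0.00678.

k ≈ 1.33, β ≈ 0.00678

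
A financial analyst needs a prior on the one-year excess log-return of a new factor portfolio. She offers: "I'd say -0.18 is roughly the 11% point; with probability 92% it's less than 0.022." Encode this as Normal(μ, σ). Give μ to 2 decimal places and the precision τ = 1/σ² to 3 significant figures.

The p-quantile of Normal(μ,σ) is μ + z_p·σ, with z_{0.11} = -1.227 and z_{0.92} = 1.405.
Eliminate σ: μ = (z₂·x₁ − z₁·x₂)/(z₂ − z₁) = (1.405·-0.18 − (-1.227)·0.022)/2.632 = -0.09.
Then σ = (x₂ − x₁)/(z₂ − z₁) = (0.022 − -0.18)/2.632 = 0.08.
Precision τ = 1/σ² = 1/0.07676² = 170.

μ = -0.09, τ = 170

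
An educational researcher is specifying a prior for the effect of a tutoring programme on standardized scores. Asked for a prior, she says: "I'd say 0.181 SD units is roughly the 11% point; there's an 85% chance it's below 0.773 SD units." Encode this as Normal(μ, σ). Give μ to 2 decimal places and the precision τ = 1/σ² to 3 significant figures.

μ = 0.50, τ = 14.6

For Normal(μ,σ), the p-quantile is μ + z_p·σ. Here z_{0.11} = -1.227, z_{0.85} = 1.036.
So 0.181 = μ − 1.227σ and 0.773 = μ + 1.036σ.
Subtracting: σ = (0.773 − 0.181)/(1.036 − (-1.227)) = 0.26.
Then μ = 0.181 − (-1.227)·0.26 = 0.50.
Precision τ = 1/σ² = 1/0.2616² = 14.6.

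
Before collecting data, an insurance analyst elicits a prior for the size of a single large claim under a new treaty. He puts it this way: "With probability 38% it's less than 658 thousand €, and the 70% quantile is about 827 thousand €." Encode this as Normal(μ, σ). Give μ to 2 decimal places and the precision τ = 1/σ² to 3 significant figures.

For Normal(μ,σ), the p-quantile is μ + z_p·σ. Here z_{0.38} = -0.3055, z_{0.7} = 0.5244.
So 658 = μ − 0.3055σ and 827 = μ + 0.5244σ.
Subtracting: σ = (827 − 658)/(0.5244 − (-0.3055)) = 203.64.
Then μ = 658 − (-0.3055)·203.64 = 720.21.
Precision τ = 1/σ² = 1/203.6² = 2.41e-05.

μ = 720.21, τ = 2.41e-05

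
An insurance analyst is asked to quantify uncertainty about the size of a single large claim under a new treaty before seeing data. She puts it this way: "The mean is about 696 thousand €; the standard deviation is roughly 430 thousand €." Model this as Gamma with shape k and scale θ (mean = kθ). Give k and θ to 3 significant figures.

k ≈ 2.62, θ ≈ 266

For Gamma(k, scale θ): mean = kθ, variance = kθ², so CV = 1/√k.
CV = SD/mean = 430/696 = 0.6178, hence k = 1/CV² = 2.62.
Then θ = mean/k = 696/2.62 = 266.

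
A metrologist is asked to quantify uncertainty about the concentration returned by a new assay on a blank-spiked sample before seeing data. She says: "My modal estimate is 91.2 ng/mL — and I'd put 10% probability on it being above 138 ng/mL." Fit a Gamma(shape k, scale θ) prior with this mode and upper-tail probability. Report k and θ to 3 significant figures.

Gamma(k,θ) with k>1 has mode (k−1)θ, so θ = 91.2/(k−1).
Need P(X < 138) = 0.9 with θ tied to k this way. Start at k = 2, θ = 91.2: P(X<138) ≈ 0.447.
Too low — raise k to concentrate. Iterating converges to k ≈ 11.9.
Then θ = 91.2/(11.9−1) ≈ 8.4.

k ≈ 11.9, θ ≈ 8.4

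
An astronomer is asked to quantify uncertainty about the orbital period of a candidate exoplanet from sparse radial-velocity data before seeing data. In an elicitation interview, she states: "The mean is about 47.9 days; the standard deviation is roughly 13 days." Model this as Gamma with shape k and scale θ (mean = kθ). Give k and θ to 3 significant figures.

k ≈ 13.6, θ ≈ 3.53

For Gamma(k, scale θ): mean = kθ, variance = kθ², so CV = 1/√k.
CV = SD/mean = 13/47.9 = 0.2714, hence k = 1/CV² = 13.6.
Then θ = mean/k = 47.9/13.6 = 3.53.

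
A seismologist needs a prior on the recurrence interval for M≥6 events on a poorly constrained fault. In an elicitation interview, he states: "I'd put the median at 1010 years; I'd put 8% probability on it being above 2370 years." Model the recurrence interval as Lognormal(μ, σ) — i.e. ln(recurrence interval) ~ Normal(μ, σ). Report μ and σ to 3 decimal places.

μ ≈ 6.918, σ ≈ 0.607

If T ~ Lognormal(μ,σ) then ln T ~ Normal(μ,σ), so the p-quantile of ln T is μ + z_p·σ.
ln(1010) = 6.918 and ln(2370) = 7.771; z_{0.5} = 0, z_{0.92} = 1.405.
σ = (7.771 − 6.918)/(1.405 − (0)) = 0.607.
μ = 6.918 − (0)·0.607 = 6.918.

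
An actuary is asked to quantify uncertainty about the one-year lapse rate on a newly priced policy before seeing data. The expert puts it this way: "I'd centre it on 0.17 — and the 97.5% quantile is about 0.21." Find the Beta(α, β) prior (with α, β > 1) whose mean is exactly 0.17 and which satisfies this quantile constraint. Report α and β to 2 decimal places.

α ≈ 62.48, β ≈ 305.06

With mean 0.17 fixed, write α = 0.17s, β = 0.83s where s = α+β.
Need P(θ < 0.21) = 0.975 under Beta(0.17s, 0.83s). Normal approximation: (q−m)/√(m(1−m)/s) ≈ z_{0.975} = 1.96, so s ≈ 0.17·0.83·(1.96)²/(0.21−0.17)² = 338.8.
At s = 338.8: P(θ<0.21) ≈ 0.970. Adjusting to match 0.975 gives s ≈ 367.54.
So α = 0.17·367.54 ≈ 62.48, β = 0.83·367.54 ≈ 305.06.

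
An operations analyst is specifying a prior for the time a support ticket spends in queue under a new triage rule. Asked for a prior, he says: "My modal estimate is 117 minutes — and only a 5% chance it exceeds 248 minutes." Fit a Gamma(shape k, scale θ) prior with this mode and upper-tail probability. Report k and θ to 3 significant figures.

Gamma(k,θ) with k>1 has mode (k−1)θ, so θ = 117/(k−1).
Need P(X < 248) = 0.95 with θ tied to k this way. Start at k = 2, θ = 117: P(X<248) ≈ 0.625.
Too low — raise k to concentrate. Iterating converges to k ≈ 5.89.
Then θ = 117/(5.89−1) ≈ 23.9.

k ≈ 5.89, θ ≈ 23.9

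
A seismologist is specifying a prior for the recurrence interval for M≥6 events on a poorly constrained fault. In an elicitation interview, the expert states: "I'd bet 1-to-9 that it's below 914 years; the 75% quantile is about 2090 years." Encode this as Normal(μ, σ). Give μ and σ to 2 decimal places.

μ = 1684.49, σ = 601.21

The p-quantile of Normal(μ,σ) is μ + z_p·σ, with z_{0.1} = -1.282 and z_{0.75} = 0.6745.
Eliminate σ: μ = (z₂·x₁ − z₁·x₂)/(z₂ − z₁) = (0.6745·914 − (-1.282)·2090)/1.956 = 1684.49.
Then σ = (x₂ − x₁)/(z₂ − z₁) = (2090 − 914)/1.956 = 601.21.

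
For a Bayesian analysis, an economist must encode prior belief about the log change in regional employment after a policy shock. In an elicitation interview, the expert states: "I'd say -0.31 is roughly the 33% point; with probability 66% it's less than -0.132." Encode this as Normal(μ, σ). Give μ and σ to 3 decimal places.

μ = -0.218, σ = 0.209

For Normal(μ,σ), the p-quantile is μ + z_p·σ. Here z_{0.33} = -0.4399, z_{0.66} = 0.4125.
So -0.31 = μ − 0.4399σ and -0.132 = μ + 0.4125σ.
Subtracting: σ = (-0.132 − -0.31)/(0.4125 − (-0.4399)) = 0.209.
Then μ = -0.31 − (-0.4399)·0.209 = -0.218.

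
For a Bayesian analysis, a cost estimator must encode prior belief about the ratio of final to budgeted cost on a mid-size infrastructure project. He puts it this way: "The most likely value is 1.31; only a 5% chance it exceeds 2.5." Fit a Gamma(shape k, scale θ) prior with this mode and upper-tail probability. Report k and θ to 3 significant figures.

Gamma(k,θ) with k>1 has mode (k−1)θ, so θ = 1.31/(k−1).
Need P(X < 2.5) = 0.95 with θ tied to k this way. Start at k = 2, θ = 1.31: P(X<2.5) ≈ 0.569.
Too low — raise k to concentrate. Iterating converges to k ≈ 7.65.
Then θ = 1.31/(7.65−1) ≈ 0.197.

k ≈ 7.65, θ ≈ 0.197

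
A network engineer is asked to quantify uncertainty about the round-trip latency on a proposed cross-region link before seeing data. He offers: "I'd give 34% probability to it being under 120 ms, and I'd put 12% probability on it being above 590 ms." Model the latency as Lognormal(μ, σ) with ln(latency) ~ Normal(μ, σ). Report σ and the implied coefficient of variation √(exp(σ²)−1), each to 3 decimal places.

σ ≈ 1.003, CV ≈ 1.318

If T ~ Lognormal(μ,σ) then ln T ~ Normal(μ,σ), so the p-quantile of ln T is μ + z_p·σ.
ln(120) = 4.787 and ln(590) = 6.38; z_{0.34} = -0.4125, z_{0.88} = 1.175.
σ = (6.38 − 4.787)/(1.175 − (-0.4125)) = 1.003.
μ = 4.787 − (-0.4125)·1.003 = 5.201.
CV = √(exp(σ²)−1) = √(exp(1.0065)−1) = 1.318.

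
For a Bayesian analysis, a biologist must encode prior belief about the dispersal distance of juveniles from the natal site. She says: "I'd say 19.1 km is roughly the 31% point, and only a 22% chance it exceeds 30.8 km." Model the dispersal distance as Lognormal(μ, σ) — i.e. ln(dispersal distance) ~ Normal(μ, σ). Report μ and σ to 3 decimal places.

If T ~ Lognormal(μ,σ) then ln T ~ Normal(μ,σ), so the p-quantile of ln T is μ + z_p·σ.
ln(19.1) = 2.95 and ln(30.8) = 3.428; z_{0.31} = -0.4959, z_{0.78} = 0.7722.
σ = (3.428 − 2.95)/(0.7722 − (-0.4959)) = 0.377.
μ = 2.95 − (-0.4959)·0.377 = 3.137.

μ ≈ 3.137, σ ≈ 0.377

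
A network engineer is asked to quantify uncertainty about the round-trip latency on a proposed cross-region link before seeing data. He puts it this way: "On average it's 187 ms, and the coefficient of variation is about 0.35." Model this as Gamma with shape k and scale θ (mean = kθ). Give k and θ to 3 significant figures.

k ≈ 8.16, θ ≈ 22.9

For Gamma(k, scale θ): mean = kθ, variance = kθ², so CV = 1/√k.
CV = 0.35, hence k = 1/CV² = 8.16.
Then θ = mean/k = 187/8.16 = 22.9.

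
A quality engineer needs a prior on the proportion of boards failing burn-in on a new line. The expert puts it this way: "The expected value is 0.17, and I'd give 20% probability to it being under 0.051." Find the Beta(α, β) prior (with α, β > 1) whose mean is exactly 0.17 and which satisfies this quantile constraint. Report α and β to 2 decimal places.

α ≈ 1.14, β ≈ 5.56

With mean 0.17 fixed, write α = 0.17s, β = 0.83s where s = α+β.
Need P(θ < 0.051) = 0.2 under Beta(0.17s, 0.83s). Normal approximation: (q−m)/√(m(1−m)/s) ≈ z_{0.2} = -0.842, so s ≈ 0.17·0.83·(-0.842)²/(0.051−0.17)² = 7.1.
At s = 7.1: P(θ<0.051) ≈ 0.190. Adjusting to match 0.2 gives s ≈ 6.69.
So α = 0.17·6.69 ≈ 1.14, β = 0.83·6.69 ≈ 5.56.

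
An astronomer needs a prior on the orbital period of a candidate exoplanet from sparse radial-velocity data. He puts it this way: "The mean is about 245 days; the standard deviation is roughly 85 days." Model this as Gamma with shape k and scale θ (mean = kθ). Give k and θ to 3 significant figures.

For Gamma(k, scale θ): mean = kθ, variance = kθ², so CV = 1/√k.
CV = SD/mean = 85/245 = 0.3469, hence k = 1/CV² = 8.31.
Then θ = mean/k = 245/8.31 = 29.5.

k ≈ 8.31, θ ≈ 29.5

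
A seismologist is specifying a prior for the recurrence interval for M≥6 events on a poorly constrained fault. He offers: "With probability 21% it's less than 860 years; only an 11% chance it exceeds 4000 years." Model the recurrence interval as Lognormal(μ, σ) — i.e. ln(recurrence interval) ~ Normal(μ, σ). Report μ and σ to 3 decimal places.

If T ~ Lognormal(μ,σ) then ln T ~ Normal(μ,σ), so the p-quantile of ln T is μ + z_p·σ.
ln(860) = 6.757 and ln(4000) = 8.294; z_{0.21} = -0.8064, z_{0.89} = 1.227.
σ = (8.294 − 6.757)/(1.227 − (-0.8064)) = 0.756.
μ = 6.757 − (-0.8064)·0.756 = 7.367.

μ ≈ 7.367, σ ≈ 0.756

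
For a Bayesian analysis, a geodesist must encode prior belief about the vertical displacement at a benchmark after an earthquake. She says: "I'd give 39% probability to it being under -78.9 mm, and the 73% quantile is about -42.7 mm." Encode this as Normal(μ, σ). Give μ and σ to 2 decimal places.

μ = -67.57, σ = 40.58

The p-quantile of Normal(μ,σ) is μ + z_p·σ, with z_{0.39} = -0.2793 and z_{0.73} = 0.6128.
Eliminate σ: μ = (z₂·x₁ − z₁·x₂)/(z₂ − z₁) = (0.6128·-78.9 − (-0.2793)·-42.7)/0.8921 = -67.57.
Then σ = (x₂ − x₁)/(z₂ − z₁) = (-42.7 − -78.9)/0.8921 = 40.58.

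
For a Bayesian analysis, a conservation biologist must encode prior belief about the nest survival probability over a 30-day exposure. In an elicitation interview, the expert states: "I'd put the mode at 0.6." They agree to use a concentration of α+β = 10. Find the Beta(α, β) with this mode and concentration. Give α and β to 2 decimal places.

α = 5.80, β = 4.20

For α,β > 1 the Beta mode is (α−1)/(α+β−2). With α+β = 10, the mode is (α−1)/8.
Set (α−1)/8 = 0.6 → α = 1 + 0.6·8 = 5.80.
β = 10 − α = 4.20.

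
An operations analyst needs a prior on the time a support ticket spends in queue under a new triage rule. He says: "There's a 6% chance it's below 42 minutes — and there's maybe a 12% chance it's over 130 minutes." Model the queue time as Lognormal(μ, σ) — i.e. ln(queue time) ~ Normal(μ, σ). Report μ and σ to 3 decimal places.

If T ~ Lognormal(μ,σ) then ln T ~ Normal(μ,σ), so the p-quantile of ln T is μ + z_p·σ.
ln(42) = 3.738 and ln(130) = 4.868; z_{0.06} = -1.555, z_{0.88} = 1.175.
σ = (4.868 − 3.738)/(1.175 − (-1.555)) = 0.414.
μ = 3.738 − (-1.555)·0.414 = 4.381.

μ ≈ 4.381, σ ≈ 0.414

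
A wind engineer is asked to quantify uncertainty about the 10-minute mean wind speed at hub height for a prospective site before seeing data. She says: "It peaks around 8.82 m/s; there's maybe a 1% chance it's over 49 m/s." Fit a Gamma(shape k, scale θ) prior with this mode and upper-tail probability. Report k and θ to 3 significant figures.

k ≈ 2.29, θ ≈ 6.83

Gamma(k,θ) with k>1 has mode (k−1)θ, so θ = 8.82/(k−1).
Need P(X < 49) = 0.99 with θ tied to k this way. Start at k = 2, θ = 8.82: P(X<49) ≈ 0.975.
Too low — raise k to concentrate. Iterating converges to k ≈ 2.29.
Then θ = 8.82/(2.29−1) ≈ 6.83.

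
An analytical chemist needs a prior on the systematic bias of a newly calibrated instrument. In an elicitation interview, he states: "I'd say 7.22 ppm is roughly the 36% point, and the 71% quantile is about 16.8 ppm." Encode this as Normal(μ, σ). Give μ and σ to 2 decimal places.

μ = 10.99, σ = 10.51

For Normal(μ,σ), the p-quantile is μ + z_p·σ. Here z_{0.36} = -0.3585, z_{0.71} = 0.5534.
So 7.22 = μ − 0.3585σ and 16.8 = μ + 0.5534σ.
Subtracting: σ = (16.8 − 7.22)/(0.5534 − (-0.3585)) = 10.51.
Then μ = 7.22 − (-0.3585)·10.51 = 10.99.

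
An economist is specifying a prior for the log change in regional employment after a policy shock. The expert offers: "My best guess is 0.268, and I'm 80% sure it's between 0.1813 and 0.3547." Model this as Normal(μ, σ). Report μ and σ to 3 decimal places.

A symmetric 80% interval runs μ ± z·σ with z = 1.282.
Half-width = 0.0867, so σ = 0.0867/1.282 = 0.068.
μ is the stated best guess, 0.268.

μ = 0.268, σ = 0.068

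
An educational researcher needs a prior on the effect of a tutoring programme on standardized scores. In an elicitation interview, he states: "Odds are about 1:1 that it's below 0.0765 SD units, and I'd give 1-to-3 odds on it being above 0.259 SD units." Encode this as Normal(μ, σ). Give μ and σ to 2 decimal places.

The p-quantile of Normal(μ,σ) is μ + z_p·σ, with z_{0.5} = 0 and z_{0.75} = 0.6745.
Eliminate σ: μ = (z₂·x₁ − z₁·x₂)/(z₂ − z₁) = (0.6745·0.0765 − (0)·0.259)/0.6745 = 0.08.
Then σ = (x₂ − x₁)/(z₂ − z₁) = (0.259 − 0.0765)/0.6745 = 0.27.

μ = 0.08, σ = 0.27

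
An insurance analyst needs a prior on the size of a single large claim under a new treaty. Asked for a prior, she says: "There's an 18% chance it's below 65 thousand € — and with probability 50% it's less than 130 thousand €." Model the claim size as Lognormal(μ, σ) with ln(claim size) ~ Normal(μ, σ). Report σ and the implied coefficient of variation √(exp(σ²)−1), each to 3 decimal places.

If T ~ Lognormal(μ,σ) then ln T ~ Normal(μ,σ), so the p-quantile of ln T is μ + z_p·σ.
ln(65) = 4.174 and ln(130) = 4.868; z_{0.18} = -0.9154, z_{0.5} = 0.
σ = (4.868 − 4.174)/(0 − (-0.9154)) = 0.757.
μ = 4.174 − (-0.9154)·0.757 = 4.868.
CV = √(exp(σ²)−1) = √(exp(0.5734)−1) = 0.880.

σ ≈ 0.757, CV ≈ 0.880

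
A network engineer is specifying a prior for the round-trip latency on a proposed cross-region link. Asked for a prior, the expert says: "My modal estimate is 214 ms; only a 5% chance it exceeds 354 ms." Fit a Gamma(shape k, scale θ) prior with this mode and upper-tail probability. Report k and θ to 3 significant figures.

Gamma(k,θ) with k>1 has mode (k−1)θ, so θ = 214/(k−1).
Need P(X < 354) = 0.95 with θ tied to k this way. Start at k = 2, θ = 214: P(X<354) ≈ 0.492.
Too low — raise k to concentrate. Iterating converges to k ≈ 12.
Then θ = 214/(12−1) ≈ 19.4.

k ≈ 12, θ ≈ 19.4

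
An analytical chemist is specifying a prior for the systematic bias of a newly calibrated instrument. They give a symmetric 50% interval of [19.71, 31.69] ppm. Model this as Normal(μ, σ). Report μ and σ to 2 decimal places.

μ = 25.70, σ = 8.88

A symmetric 50% interval runs μ ± z·σ with z = 0.6745.
Half-width = 5.99, so σ = 5.99/0.6745 = 8.88.
μ is the interval midpoint, 25.70.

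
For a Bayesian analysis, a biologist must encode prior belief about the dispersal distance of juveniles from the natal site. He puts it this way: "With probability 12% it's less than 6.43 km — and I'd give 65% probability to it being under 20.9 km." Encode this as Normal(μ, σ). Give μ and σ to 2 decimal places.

μ = 17.33, σ = 9.27

The p-quantile of Normal(μ,σ) is μ + z_p·σ, with z_{0.12} = -1.175 and z_{0.65} = 0.3853.
Eliminate σ: μ = (z₂·x₁ − z₁·x₂)/(z₂ − z₁) = (0.3853·6.43 − (-1.175)·20.9)/1.56 = 17.33.
Then σ = (x₂ − x₁)/(z₂ − z₁) = (20.9 − 6.43)/1.56 = 9.27.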